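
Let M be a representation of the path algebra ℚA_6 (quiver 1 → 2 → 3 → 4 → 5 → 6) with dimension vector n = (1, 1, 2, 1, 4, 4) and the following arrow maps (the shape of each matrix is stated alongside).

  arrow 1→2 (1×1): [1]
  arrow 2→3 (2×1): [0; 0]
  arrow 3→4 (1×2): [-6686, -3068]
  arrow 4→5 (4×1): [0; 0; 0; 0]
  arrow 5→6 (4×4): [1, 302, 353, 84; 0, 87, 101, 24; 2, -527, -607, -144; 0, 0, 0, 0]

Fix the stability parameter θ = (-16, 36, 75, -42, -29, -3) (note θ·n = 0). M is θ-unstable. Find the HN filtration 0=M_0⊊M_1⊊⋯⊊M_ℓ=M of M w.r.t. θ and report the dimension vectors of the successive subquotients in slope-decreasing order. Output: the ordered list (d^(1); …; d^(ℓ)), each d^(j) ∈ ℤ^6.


Via rank(M_{q-1}∘⋯∘M_p): M ≅ I[1,2], I[3,3], I[3,4], I[5,5]^2, I[5,6]^2, I[6,6]^2.
μ_θ-semistable layers: μ^(1)=75; μ^(2)=36; μ^(3)=33/2; μ^(4)=-3; μ^(5)=-16; μ^(6)=-29

((0, 0, 1, 0, 0, 0); (0, 1, 0, 0, 0, 0); (0, 0, 1, 1, 0, 0); (0, 0, 0, 0, 0, 4); (1, 0, 0, 0, 0, 0); (0, 0, 0, 0, 4, 0))


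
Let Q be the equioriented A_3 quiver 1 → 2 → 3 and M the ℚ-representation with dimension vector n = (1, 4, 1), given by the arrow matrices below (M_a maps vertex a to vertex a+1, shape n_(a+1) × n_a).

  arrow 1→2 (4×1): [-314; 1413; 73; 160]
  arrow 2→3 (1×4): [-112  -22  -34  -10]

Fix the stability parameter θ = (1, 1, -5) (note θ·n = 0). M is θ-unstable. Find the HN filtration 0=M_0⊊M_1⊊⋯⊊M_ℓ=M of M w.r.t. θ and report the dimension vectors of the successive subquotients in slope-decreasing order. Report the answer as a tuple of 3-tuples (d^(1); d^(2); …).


Barcode: M ≅ I[1,2], I[2,2]^2, I[2,3]. HN layers by μ_θ (2 steps, strictly decreasing):
  μ^(1)=1; μ^(2)=-2

((1, 3, 0); (0, 1, 1))


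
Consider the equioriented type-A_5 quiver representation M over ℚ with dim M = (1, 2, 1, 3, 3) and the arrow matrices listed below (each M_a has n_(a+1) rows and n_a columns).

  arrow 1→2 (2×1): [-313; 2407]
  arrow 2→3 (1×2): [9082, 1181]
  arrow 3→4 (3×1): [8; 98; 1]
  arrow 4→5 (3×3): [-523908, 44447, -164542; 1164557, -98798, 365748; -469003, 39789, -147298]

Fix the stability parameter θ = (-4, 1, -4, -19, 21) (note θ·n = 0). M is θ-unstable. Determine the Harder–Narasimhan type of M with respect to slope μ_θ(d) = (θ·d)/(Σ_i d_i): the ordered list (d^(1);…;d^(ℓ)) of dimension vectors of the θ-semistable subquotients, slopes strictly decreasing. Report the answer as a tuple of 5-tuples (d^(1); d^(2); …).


Interval decomposition of M: I[1,4], I[2,2], I[4,5]^2, I[5,5].
HN type (ℓ=4): μ^(1)=21; μ^(2)=1; μ^(3)=-13/2; μ^(4)=-19

((0, 0, 0, 0, 3); (0, 1, 0, 0, 0); (1, 1, 1, 1, 0); (0, 0, 0, 2, 0))


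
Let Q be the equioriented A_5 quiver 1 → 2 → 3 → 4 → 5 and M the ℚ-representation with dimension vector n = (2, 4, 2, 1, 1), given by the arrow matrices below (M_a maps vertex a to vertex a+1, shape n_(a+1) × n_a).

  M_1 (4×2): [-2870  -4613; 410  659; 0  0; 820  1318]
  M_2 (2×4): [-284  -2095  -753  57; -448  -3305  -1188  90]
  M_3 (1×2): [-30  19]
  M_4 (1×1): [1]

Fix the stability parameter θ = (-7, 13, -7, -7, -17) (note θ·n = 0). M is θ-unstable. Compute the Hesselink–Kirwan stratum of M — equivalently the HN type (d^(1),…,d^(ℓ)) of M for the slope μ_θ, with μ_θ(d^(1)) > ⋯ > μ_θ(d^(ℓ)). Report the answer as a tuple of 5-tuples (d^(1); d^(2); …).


Barcode: M ≅ I[1,1], I[1,5], I[2,2]^2, I[2,3]. HN layers by μ_θ (4 steps, strictly decreasing):
  μ^(1)=13; μ^(2)=3; μ^(3)=-9/2; μ^(4)=-7

((0, 2, 0, 0, 0); (0, 1, 1, 0, 0); (0, 1, 1, 1, 1); (2, 0, 0, 0, 0))


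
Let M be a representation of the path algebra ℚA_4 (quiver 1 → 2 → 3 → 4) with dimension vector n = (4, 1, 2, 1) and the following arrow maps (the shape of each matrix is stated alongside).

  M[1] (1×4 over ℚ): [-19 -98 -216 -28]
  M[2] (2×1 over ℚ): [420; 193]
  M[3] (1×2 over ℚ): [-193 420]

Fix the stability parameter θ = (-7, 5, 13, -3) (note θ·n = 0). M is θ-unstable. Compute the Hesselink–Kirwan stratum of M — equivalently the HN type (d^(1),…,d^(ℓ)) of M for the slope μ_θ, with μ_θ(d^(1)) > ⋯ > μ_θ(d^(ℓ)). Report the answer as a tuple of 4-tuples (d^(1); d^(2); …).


Barcode: M ≅ I[1,1]^3, I[1,3], I[3,4]. HN layers by μ_θ (3 steps, strictly decreasing):
  μ^(1)=13; μ^(2)=5; μ^(3)=-7

((0, 0, 1, 0); (0, 1, 1, 1); (4, 0, 0, 0))


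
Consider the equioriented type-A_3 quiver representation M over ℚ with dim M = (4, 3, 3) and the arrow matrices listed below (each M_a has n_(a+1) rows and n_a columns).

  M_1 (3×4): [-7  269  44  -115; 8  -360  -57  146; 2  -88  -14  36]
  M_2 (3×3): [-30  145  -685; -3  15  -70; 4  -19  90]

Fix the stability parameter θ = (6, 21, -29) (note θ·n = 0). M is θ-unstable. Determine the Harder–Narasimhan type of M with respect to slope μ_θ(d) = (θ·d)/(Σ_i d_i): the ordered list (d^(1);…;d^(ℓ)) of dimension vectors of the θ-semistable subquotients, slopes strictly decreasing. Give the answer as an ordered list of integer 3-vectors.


Barcode: M ≅ I[1,1], I[1,3]^3. HN layers by μ_θ (2 steps, strictly decreasing):
  μ^(1)=6; μ^(2)=-2/3

((1, 0, 0); (3, 3, 3))


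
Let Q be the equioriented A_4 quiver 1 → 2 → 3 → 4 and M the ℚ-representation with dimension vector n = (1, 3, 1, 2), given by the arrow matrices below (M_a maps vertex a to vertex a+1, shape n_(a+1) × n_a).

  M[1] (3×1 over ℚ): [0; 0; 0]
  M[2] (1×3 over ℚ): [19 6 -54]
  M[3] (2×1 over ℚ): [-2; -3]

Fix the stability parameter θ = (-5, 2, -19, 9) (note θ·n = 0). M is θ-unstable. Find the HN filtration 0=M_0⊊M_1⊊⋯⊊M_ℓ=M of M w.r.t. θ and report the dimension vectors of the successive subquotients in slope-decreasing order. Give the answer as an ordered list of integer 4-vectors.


Via rank(M_{q-1}∘⋯∘M_p): M ≅ I[1,1], I[2,2]^2, I[2,4], I[4,4].
μ_θ-semistable layers: μ^(1)=9; μ^(2)=2; μ^(3)=-5; μ^(4)=-17/2

((0, 0, 0, 2); (0, 2, 0, 0); (1, 0, 0, 0); (0, 1, 1, 0))


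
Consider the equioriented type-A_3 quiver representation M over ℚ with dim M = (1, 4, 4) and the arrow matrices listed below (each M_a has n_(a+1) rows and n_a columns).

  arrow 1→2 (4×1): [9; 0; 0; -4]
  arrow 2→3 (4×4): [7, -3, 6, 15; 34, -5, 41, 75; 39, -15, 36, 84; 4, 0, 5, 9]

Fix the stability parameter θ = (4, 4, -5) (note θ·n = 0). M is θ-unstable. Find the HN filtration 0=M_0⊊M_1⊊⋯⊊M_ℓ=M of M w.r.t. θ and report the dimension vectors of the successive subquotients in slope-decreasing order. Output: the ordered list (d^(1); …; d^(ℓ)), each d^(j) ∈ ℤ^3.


Interval decomposition of M: I[1,3], I[2,3]^3.
HN type (ℓ=2): μ^(1)=1; μ^(2)=-1/2

((1, 1, 1); (0, 3, 3))


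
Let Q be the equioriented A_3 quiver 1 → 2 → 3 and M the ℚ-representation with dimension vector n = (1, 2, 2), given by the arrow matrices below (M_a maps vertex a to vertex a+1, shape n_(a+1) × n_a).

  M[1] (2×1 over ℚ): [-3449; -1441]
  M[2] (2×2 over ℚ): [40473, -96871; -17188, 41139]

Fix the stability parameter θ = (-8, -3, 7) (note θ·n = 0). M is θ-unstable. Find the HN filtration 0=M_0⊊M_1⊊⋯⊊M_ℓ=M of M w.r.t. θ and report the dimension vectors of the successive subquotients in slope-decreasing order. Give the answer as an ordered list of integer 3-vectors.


Via rank(M_{q-1}∘⋯∘M_p): M ≅ I[1,3], I[2,3].
μ_θ-semistable layers: μ^(1)=7; μ^(2)=-3; μ^(3)=-8

((0, 0, 2); (0, 2, 0); (1, 0, 0))


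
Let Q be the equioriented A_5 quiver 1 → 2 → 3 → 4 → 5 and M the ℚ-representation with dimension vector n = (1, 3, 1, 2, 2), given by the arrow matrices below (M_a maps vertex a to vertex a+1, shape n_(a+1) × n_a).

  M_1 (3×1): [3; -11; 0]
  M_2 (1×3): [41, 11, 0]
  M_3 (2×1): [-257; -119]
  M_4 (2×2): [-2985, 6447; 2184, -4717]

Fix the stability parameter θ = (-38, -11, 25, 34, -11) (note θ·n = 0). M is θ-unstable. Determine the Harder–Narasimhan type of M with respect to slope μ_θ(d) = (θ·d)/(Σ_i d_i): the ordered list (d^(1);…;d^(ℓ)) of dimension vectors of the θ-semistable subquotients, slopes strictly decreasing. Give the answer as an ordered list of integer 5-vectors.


Barcode: M ≅ I[1,5], I[2,2]^2, I[4,5]. HN layers by μ_θ (4 steps, strictly decreasing):
  μ^(1)=16; μ^(2)=23/2; μ^(3)=-11; μ^(4)=-38

((0, 0, 1, 1, 1); (0, 0, 0, 1, 1); (0, 3, 0, 0, 0); (1, 0, 0, 0, 0))


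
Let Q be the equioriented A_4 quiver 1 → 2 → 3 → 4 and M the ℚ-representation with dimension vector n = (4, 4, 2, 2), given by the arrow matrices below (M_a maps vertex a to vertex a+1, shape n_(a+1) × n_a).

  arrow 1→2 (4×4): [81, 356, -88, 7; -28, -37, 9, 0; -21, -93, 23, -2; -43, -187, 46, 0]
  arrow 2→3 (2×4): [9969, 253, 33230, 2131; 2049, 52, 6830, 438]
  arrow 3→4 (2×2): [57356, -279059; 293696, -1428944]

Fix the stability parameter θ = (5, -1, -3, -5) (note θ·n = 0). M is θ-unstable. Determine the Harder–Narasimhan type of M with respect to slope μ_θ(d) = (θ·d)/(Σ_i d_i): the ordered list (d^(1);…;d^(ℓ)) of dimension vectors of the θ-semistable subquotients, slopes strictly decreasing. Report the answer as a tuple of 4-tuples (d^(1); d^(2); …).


Via rank(M_{q-1}∘⋯∘M_p): M ≅ I[1,2]^2, I[1,3], I[1,4], I[4,4].
μ_θ-semistable layers: μ^(1)=2; μ^(2)=1/3; μ^(3)=-1; μ^(4)=-5

((2, 2, 0, 0); (1, 1, 1, 0); (1, 1, 1, 1); (0, 0, 0, 1))


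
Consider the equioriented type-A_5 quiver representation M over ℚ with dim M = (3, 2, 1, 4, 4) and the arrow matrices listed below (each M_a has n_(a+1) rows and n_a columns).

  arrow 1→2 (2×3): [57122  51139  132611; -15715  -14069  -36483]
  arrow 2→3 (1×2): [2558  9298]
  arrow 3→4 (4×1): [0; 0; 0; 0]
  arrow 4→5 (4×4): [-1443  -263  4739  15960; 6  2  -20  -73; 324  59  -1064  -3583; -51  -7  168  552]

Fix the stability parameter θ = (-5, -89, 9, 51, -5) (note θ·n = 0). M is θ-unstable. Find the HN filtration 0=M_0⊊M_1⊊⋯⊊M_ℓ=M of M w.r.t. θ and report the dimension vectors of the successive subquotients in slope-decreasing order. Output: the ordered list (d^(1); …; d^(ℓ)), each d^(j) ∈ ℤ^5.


Barcode: M ≅ I[1,1], I[1,2], I[1,3], I[4,5]^4. HN layers by μ_θ (4 steps, strictly decreasing):
  μ^(1)=23; μ^(2)=9; μ^(3)=-5; μ^(4)=-47

((0, 0, 0, 4, 4); (0, 0, 1, 0, 0); (1, 0, 0, 0, 0); (2, 2, 0, 0, 0))


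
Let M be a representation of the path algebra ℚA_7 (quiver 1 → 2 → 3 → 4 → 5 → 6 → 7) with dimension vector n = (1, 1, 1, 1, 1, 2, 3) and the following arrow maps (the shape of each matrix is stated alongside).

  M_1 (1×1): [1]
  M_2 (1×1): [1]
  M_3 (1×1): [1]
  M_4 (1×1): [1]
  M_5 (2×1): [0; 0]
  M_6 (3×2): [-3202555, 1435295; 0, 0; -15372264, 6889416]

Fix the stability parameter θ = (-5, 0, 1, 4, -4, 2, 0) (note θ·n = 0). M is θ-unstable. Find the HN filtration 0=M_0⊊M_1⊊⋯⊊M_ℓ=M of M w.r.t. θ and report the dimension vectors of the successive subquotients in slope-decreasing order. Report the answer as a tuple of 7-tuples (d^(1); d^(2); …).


Barcode: M ≅ I[1,5], I[6,6], I[6,7], I[7,7]^2. HN layers by μ_θ (5 steps, strictly decreasing):
  μ^(1)=2; μ^(2)=1; μ^(3)=1/3; μ^(4)=0; μ^(5)=-5

((0, 0, 0, 0, 0, 1, 0); (0, 0, 0, 0, 0, 1, 1); (0, 0, 1, 1, 1, 0, 0); (0, 1, 0, 0, 0, 0, 2); (1, 0, 0, 0, 0, 0, 0))


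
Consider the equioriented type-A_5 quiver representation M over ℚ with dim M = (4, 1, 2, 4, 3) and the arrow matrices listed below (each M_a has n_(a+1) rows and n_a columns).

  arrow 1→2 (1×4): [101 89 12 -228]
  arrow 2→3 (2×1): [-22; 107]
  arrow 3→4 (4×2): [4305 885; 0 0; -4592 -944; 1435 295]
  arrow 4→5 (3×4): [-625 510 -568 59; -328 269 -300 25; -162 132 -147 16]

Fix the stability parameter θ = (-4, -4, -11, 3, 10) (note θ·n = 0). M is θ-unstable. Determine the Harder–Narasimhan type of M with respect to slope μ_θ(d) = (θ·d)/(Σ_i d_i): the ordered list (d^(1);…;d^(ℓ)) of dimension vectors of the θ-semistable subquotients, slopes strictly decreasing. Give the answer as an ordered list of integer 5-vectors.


Barcode: M ≅ I[1,1]^3, I[1,5], I[3,3], I[4,4], I[4,5]^2. HN layers by μ_θ (5 steps, strictly decreasing):
  μ^(1)=10; μ^(2)=3; μ^(3)=-4; μ^(4)=-19/3; μ^(5)=-11

((0, 0, 0, 0, 3); (0, 0, 0, 4, 0); (3, 0, 0, 0, 0); (1, 1, 1, 0, 0); (0, 0, 1, 0, 0))


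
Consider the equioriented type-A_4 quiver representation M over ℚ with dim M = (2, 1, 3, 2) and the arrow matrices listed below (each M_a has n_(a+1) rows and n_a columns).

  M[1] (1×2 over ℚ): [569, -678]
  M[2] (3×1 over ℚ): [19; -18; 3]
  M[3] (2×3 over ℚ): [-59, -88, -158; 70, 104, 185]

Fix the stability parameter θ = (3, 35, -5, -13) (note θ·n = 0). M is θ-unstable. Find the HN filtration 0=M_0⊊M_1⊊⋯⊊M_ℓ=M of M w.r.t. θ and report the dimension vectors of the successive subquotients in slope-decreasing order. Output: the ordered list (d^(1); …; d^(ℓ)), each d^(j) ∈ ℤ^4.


Interval decomposition of M: I[1,1], I[1,4], I[3,3], I[3,4].
HN type (ℓ=4): μ^(1)=17/3; μ^(2)=3; μ^(3)=-5; μ^(4)=-9

((0, 1, 1, 1); (2, 0, 0, 0); (0, 0, 1, 0); (0, 0, 1, 1))


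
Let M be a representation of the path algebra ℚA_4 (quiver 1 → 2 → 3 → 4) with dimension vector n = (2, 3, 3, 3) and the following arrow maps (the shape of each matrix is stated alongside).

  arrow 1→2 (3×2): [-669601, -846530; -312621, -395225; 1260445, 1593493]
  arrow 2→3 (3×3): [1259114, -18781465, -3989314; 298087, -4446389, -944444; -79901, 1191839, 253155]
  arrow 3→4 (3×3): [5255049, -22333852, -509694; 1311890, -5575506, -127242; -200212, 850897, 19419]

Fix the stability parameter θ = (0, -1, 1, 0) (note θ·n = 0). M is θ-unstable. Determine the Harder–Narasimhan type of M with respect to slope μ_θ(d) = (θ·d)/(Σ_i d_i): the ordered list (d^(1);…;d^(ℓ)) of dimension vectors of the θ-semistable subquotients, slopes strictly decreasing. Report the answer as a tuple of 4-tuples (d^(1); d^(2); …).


Barcode: M ≅ I[1,3], I[1,4], I[2,4], I[4,4]. HN layers by μ_θ (5 steps, strictly decreasing):
  μ^(1)=1; μ^(2)=1/2; μ^(3)=0; μ^(4)=-1/2; μ^(5)=-1

((0, 0, 1, 0); (0, 0, 2, 2); (0, 0, 0, 1); (2, 2, 0, 0); (0, 1, 0, 0))


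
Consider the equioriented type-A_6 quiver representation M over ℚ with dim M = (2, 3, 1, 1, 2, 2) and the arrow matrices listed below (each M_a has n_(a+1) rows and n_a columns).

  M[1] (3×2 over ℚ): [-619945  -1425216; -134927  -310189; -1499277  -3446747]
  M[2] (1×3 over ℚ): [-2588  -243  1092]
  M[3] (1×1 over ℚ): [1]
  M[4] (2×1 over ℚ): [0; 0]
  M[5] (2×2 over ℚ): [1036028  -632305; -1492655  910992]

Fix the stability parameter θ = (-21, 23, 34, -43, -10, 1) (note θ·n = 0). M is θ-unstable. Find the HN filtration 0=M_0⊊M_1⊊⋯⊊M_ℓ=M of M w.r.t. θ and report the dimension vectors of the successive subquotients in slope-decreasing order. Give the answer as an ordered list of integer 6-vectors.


Via rank(M_{q-1}∘⋯∘M_p): M ≅ I[1,2], I[1,4], I[2,2], I[5,6]^2.
μ_θ-semistable layers: μ^(1)=23; μ^(2)=14/3; μ^(3)=1; μ^(4)=-10; μ^(5)=-21

((0, 2, 0, 0, 0, 0); (0, 1, 1, 1, 0, 0); (0, 0, 0, 0, 0, 2); (0, 0, 0, 0, 2, 0); (2, 0, 0, 0, 0, 0))


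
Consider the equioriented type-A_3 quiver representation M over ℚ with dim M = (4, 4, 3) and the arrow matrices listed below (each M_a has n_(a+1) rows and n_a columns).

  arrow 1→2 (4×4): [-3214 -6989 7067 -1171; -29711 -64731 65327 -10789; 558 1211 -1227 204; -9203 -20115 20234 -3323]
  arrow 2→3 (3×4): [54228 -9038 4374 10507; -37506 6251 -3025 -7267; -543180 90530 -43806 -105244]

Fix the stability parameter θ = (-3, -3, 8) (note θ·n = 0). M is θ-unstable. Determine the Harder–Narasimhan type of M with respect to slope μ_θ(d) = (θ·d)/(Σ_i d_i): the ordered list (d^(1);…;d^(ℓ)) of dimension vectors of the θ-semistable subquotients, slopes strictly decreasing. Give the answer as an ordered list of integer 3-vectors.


Interval decomposition of M: I[1,2]^2, I[1,3]^2, I[3,3].
HN type (ℓ=2): μ^(1)=8; μ^(2)=-3

((0, 0, 3); (4, 4, 0))


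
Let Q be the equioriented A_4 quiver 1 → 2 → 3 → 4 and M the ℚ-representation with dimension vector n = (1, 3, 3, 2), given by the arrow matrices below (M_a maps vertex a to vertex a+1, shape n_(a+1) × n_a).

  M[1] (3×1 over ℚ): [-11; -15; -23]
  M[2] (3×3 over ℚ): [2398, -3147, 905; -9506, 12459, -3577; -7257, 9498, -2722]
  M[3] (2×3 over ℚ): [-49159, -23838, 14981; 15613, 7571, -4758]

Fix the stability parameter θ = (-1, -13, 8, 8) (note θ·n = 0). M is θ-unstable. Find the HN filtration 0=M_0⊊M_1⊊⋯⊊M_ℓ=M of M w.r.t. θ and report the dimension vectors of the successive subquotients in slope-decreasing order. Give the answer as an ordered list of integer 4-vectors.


Interval decomposition of M: I[1,4], I[2,2], I[2,3], I[3,4].
HN type (ℓ=3): μ^(1)=8; μ^(2)=-7; μ^(3)=-13

((0, 0, 3, 2); (1, 1, 0, 0); (0, 2, 0, 0))


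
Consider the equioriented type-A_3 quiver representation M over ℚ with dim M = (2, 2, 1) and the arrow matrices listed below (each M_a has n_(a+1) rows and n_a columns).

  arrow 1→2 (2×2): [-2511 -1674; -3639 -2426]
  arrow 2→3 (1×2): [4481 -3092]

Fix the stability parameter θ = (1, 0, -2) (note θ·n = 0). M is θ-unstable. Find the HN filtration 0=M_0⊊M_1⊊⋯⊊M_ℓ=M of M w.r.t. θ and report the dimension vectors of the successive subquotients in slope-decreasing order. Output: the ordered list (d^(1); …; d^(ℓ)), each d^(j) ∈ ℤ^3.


Interval decomposition of M: I[1,1], I[1,3], I[2,2].
HN type (ℓ=3): μ^(1)=1; μ^(2)=0; μ^(3)=-1/3

((1, 0, 0); (0, 1, 0); (1, 1, 1))


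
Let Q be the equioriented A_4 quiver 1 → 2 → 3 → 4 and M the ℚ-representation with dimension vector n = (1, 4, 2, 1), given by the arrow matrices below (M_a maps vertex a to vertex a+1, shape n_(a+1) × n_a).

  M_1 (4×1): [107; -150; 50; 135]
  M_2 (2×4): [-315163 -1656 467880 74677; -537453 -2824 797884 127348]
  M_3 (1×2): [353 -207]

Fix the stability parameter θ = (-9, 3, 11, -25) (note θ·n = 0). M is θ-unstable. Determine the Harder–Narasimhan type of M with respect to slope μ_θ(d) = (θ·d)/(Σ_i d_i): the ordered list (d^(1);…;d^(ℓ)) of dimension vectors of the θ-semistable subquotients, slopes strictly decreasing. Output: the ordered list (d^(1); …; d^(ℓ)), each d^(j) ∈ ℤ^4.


Barcode: M ≅ I[1,4], I[2,2]^2, I[2,3]. HN layers by μ_θ (4 steps, strictly decreasing):
  μ^(1)=11; μ^(2)=3; μ^(3)=-11/3; μ^(4)=-9

((0, 0, 1, 0); (0, 3, 0, 0); (0, 1, 1, 1); (1, 0, 0, 0))


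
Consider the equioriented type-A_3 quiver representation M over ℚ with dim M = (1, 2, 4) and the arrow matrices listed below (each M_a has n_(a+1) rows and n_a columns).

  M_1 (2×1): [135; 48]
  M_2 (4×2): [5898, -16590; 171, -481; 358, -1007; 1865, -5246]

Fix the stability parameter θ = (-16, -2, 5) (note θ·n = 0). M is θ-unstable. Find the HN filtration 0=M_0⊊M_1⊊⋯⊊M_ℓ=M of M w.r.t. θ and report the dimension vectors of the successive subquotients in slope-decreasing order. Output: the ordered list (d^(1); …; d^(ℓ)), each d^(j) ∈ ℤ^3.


Barcode: M ≅ I[1,3], I[2,3], I[3,3]^2. HN layers by μ_θ (3 steps, strictly decreasing):
  μ^(1)=5; μ^(2)=-2; μ^(3)=-16

((0, 0, 4); (0, 2, 0); (1, 0, 0))


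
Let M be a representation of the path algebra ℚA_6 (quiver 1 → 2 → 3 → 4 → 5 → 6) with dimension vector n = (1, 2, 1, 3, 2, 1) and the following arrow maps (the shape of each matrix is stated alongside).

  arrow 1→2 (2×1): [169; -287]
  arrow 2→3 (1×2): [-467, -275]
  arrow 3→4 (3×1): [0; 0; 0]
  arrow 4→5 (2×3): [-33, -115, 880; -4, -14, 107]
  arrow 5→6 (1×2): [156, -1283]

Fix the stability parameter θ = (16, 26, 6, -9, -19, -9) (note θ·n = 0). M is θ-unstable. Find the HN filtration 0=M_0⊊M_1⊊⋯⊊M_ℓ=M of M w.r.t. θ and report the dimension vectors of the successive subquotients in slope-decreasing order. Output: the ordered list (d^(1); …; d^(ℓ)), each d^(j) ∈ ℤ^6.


Via rank(M_{q-1}∘⋯∘M_p): M ≅ I[1,3], I[2,2], I[4,4], I[4,5], I[4,6].
μ_θ-semistable layers: μ^(1)=26; μ^(2)=16; μ^(3)=-9; μ^(4)=-14

((0, 1, 0, 0, 0, 0); (1, 1, 1, 0, 0, 0); (0, 0, 0, 1, 0, 1); (0, 0, 0, 2, 2, 0))


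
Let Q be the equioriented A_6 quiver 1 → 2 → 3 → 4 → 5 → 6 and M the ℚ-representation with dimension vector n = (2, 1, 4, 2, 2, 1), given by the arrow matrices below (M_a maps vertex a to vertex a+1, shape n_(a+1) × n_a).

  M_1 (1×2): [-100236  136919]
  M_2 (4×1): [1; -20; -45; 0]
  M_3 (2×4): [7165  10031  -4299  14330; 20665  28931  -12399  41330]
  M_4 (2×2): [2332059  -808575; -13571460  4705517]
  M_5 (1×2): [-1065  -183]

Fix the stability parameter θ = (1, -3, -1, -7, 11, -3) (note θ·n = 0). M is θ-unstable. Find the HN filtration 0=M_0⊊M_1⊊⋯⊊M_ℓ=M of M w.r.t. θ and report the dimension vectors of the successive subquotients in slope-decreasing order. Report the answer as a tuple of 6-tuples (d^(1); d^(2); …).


Barcode: M ≅ I[1,1], I[1,3], I[3,3]^2, I[3,6], I[4,5]. HN layers by μ_θ (6 steps, strictly decreasing):
  μ^(1)=11; μ^(2)=4; μ^(3)=1; μ^(4)=-1; μ^(5)=-4; μ^(6)=-7

((0, 0, 0, 0, 1, 0); (0, 0, 0, 0, 1, 1); (1, 0, 0, 0, 0, 0); (1, 1, 3, 0, 0, 0); (0, 0, 1, 1, 0, 0); (0, 0, 0, 1, 0, 0))


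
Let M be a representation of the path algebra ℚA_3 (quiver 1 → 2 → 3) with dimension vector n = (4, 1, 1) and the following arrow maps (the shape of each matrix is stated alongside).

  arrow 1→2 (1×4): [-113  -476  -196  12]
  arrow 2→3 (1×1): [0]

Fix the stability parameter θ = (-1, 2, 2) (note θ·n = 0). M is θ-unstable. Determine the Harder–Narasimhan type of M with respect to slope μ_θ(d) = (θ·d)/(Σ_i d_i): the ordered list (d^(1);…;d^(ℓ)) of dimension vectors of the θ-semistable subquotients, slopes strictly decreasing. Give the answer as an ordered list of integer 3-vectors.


Interval decomposition of M: I[1,1]^3, I[1,2], I[3,3].
HN type (ℓ=2): μ^(1)=2; μ^(2)=-1

((0, 1, 1); (4, 0, 0))


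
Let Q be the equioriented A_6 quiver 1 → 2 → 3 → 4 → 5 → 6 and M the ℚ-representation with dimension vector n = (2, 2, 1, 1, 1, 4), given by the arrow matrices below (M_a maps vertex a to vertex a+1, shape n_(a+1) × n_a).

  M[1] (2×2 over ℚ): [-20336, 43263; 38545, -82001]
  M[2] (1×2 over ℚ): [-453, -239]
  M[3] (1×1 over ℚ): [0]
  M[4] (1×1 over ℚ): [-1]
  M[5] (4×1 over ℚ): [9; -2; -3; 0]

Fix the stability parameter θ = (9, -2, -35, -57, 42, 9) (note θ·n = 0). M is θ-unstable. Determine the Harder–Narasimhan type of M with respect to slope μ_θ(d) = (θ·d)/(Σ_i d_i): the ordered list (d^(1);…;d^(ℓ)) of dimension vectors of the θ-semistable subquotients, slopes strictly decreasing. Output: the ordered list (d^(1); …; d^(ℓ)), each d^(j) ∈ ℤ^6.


Barcode: M ≅ I[1,2], I[1,3], I[4,6], I[6,6]^3. HN layers by μ_θ (5 steps, strictly decreasing):
  μ^(1)=51/2; μ^(2)=9; μ^(3)=7/2; μ^(4)=-28/3; μ^(5)=-57

((0, 0, 0, 0, 1, 1); (0, 0, 0, 0, 0, 3); (1, 1, 0, 0, 0, 0); (1, 1, 1, 0, 0, 0); (0, 0, 0, 1, 0, 0))


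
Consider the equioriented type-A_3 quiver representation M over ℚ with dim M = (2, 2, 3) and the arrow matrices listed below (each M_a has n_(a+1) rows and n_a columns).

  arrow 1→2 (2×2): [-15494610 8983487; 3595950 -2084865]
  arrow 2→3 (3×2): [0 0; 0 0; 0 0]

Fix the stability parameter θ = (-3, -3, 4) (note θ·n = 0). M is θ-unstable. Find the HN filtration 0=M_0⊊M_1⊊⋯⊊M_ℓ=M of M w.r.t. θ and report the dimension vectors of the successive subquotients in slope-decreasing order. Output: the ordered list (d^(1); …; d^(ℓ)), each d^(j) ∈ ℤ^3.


Barcode: M ≅ I[1,1], I[1,2], I[2,2], I[3,3]^3. HN layers by μ_θ (2 steps, strictly decreasing):
  μ^(1)=4; μ^(2)=-3

((0, 0, 3); (2, 2, 0))


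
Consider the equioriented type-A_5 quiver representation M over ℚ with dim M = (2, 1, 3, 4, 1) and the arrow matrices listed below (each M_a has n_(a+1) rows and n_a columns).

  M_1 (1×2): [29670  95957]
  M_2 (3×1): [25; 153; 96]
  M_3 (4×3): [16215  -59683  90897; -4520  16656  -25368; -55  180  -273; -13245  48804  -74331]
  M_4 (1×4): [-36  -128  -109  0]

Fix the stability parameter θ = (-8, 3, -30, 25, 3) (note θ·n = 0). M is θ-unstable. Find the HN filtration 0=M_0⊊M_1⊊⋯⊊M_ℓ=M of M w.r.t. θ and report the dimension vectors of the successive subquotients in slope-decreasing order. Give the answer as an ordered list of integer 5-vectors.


Via rank(M_{q-1}∘⋯∘M_p): M ≅ I[1,1], I[1,5], I[3,3], I[3,4], I[4,4]^2.
μ_θ-semistable layers: μ^(1)=25; μ^(2)=14; μ^(3)=-8; μ^(4)=-35/3; μ^(5)=-30

((0, 0, 0, 3, 0); (0, 0, 0, 1, 1); (1, 0, 0, 0, 0); (1, 1, 1, 0, 0); (0, 0, 2, 0, 0))


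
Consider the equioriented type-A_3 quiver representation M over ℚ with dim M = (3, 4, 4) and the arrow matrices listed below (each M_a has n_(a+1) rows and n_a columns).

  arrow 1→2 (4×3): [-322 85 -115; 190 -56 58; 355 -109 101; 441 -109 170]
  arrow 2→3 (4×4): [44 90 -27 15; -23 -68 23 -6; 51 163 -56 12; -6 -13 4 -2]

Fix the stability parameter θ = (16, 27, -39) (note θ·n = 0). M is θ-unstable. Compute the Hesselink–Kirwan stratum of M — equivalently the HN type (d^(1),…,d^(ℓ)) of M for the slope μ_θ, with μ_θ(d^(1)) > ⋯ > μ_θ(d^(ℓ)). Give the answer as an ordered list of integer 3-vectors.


Barcode: M ≅ I[1,3]^3, I[2,3]. HN layers by μ_θ (2 steps, strictly decreasing):
  μ^(1)=4/3; μ^(2)=-6

((3, 3, 3); (0, 1, 1))


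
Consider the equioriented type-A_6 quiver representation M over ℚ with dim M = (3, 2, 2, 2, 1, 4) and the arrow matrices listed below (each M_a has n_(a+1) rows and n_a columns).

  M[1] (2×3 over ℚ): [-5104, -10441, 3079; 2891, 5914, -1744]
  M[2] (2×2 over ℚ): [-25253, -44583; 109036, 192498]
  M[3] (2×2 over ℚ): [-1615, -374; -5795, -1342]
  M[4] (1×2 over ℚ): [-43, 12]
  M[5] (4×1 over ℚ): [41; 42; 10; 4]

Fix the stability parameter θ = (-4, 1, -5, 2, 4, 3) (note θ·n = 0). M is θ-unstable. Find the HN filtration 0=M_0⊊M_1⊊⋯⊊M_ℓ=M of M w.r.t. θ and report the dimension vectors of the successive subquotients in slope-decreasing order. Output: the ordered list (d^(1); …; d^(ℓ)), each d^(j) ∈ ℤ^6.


Interval decomposition of M: I[1,1], I[1,3], I[1,6], I[4,4], I[6,6]^3.
HN type (ℓ=5): μ^(1)=7/2; μ^(2)=3; μ^(3)=2; μ^(4)=-2; μ^(5)=-4

((0, 0, 0, 0, 1, 1); (0, 0, 0, 0, 0, 3); (0, 0, 0, 2, 0, 0); (0, 2, 2, 0, 0, 0); (3, 0, 0, 0, 0, 0))


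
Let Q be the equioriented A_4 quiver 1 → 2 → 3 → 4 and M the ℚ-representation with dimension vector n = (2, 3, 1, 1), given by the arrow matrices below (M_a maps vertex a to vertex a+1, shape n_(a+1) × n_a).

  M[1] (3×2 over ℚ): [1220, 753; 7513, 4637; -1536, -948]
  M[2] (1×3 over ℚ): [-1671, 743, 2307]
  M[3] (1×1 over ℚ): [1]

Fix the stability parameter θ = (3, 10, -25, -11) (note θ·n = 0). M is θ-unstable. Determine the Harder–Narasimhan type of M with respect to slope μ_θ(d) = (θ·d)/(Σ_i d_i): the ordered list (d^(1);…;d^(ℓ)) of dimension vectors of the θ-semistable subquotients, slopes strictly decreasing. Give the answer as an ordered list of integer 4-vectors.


Interval decomposition of M: I[1,2], I[1,4], I[2,2].
HN type (ℓ=3): μ^(1)=10; μ^(2)=3; μ^(3)=-23/4

((0, 2, 0, 0); (1, 0, 0, 0); (1, 1, 1, 1))


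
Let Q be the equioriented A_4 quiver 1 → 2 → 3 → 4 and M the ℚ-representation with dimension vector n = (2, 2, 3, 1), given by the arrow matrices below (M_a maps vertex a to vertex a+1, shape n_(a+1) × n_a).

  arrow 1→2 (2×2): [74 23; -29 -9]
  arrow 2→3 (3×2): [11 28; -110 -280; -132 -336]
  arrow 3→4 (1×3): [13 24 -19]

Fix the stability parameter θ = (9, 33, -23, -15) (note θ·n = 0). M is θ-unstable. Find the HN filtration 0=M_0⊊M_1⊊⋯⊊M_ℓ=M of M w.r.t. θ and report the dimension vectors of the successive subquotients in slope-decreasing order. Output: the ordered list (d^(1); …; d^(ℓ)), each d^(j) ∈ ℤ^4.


Interval decomposition of M: I[1,2], I[1,4], I[3,3]^2.
HN type (ℓ=4): μ^(1)=33; μ^(2)=9; μ^(3)=1; μ^(4)=-23

((0, 1, 0, 0); (1, 0, 0, 0); (1, 1, 1, 1); (0, 0, 2, 0))


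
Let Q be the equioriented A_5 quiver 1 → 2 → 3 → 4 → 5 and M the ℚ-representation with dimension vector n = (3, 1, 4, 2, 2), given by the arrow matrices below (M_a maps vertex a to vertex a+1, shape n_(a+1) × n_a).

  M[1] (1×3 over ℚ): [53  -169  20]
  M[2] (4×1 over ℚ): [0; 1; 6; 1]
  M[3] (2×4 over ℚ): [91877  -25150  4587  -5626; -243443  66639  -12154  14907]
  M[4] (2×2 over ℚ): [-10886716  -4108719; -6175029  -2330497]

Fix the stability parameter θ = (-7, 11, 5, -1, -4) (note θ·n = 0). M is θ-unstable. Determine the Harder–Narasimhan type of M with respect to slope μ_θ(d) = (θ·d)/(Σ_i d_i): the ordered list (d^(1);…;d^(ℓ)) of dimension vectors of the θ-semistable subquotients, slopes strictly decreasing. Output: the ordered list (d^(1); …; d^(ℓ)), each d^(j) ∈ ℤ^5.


Interval decomposition of M: I[1,1]^2, I[1,5], I[3,3]^2, I[3,5].
HN type (ℓ=4): μ^(1)=5; μ^(2)=11/4; μ^(3)=0; μ^(4)=-7

((0, 0, 2, 0, 0); (0, 1, 1, 1, 1); (0, 0, 1, 1, 1); (3, 0, 0, 0, 0))


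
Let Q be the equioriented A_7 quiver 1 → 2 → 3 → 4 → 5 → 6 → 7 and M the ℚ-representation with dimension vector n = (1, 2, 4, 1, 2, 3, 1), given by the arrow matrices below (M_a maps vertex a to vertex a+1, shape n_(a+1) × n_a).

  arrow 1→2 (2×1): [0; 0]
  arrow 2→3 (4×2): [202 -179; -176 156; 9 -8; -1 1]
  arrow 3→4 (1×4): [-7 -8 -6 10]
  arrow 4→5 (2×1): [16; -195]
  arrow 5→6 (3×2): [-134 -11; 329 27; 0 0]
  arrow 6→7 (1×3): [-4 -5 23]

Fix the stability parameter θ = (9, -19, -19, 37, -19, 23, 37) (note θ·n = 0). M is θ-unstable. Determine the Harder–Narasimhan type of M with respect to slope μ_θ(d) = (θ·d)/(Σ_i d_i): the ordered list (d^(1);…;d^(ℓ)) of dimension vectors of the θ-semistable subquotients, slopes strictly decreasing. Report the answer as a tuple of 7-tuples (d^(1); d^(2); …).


Barcode: M ≅ I[1,1], I[2,3], I[2,7], I[3,3]^2, I[5,6], I[6,6]. HN layers by μ_θ (4 steps, strictly decreasing):
  μ^(1)=37; μ^(2)=23; μ^(3)=9; μ^(4)=-19

((0, 0, 0, 0, 0, 0, 1); (0, 0, 0, 0, 0, 3, 0); (1, 0, 0, 1, 1, 0, 0); (0, 2, 4, 0, 1, 0, 0))


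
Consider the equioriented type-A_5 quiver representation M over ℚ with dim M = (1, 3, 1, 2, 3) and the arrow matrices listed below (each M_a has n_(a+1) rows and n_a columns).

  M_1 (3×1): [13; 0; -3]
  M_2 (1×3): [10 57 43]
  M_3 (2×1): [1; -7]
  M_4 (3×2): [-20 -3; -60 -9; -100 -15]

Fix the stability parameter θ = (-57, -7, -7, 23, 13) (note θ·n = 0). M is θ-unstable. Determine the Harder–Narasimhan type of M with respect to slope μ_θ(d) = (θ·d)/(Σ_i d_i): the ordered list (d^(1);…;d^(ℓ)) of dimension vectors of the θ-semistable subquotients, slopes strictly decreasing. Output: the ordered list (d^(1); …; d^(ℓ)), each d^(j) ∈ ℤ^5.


Barcode: M ≅ I[1,5], I[2,2]^2, I[4,4], I[5,5]^2. HN layers by μ_θ (5 steps, strictly decreasing):
  μ^(1)=23; μ^(2)=18; μ^(3)=13; μ^(4)=-7; μ^(5)=-57

((0, 0, 0, 1, 0); (0, 0, 0, 1, 1); (0, 0, 0, 0, 2); (0, 3, 1, 0, 0); (1, 0, 0, 0, 0))


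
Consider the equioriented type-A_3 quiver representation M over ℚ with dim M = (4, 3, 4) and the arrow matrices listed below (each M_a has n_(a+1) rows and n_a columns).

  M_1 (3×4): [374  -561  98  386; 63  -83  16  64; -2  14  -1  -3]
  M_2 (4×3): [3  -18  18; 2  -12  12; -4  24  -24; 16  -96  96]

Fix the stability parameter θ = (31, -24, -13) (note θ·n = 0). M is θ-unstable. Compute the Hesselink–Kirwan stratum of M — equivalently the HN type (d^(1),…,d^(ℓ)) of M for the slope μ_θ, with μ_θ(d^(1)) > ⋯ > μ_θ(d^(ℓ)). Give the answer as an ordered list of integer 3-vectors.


Interval decomposition of M: I[1,1], I[1,2]^2, I[1,3], I[3,3]^3.
HN type (ℓ=4): μ^(1)=31; μ^(2)=7/2; μ^(3)=-2; μ^(4)=-13

((1, 0, 0); (2, 2, 0); (1, 1, 1); (0, 0, 3))


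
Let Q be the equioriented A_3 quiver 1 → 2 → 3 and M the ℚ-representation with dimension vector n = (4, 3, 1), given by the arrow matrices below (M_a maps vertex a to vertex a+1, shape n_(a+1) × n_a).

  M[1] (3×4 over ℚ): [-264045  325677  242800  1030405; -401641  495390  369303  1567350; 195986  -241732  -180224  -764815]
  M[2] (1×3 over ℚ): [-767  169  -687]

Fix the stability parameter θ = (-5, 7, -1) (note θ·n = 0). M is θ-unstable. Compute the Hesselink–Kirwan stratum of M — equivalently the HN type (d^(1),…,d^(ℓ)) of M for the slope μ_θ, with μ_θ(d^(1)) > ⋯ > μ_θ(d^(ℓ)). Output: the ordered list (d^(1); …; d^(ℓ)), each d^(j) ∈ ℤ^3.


Barcode: M ≅ I[1,1], I[1,2]^2, I[1,3]. HN layers by μ_θ (3 steps, strictly decreasing):
  μ^(1)=7; μ^(2)=3; μ^(3)=-5

((0, 2, 0); (0, 1, 1); (4, 0, 0))


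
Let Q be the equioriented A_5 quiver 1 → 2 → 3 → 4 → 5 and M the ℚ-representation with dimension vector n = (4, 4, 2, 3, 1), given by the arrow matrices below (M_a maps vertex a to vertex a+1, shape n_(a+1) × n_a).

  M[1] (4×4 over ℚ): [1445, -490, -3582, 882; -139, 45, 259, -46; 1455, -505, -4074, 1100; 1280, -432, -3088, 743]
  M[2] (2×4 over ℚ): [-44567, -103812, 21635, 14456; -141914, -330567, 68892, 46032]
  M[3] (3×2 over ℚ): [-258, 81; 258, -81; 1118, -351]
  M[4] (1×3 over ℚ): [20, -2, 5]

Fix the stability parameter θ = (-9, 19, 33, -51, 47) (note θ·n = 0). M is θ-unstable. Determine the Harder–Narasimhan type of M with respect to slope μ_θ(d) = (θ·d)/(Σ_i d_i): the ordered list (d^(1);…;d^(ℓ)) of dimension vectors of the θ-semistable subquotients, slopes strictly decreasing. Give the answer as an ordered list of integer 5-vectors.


Interval decomposition of M: I[1,2]^2, I[1,3], I[1,5], I[4,4]^2.
HN type (ℓ=6): μ^(1)=47; μ^(2)=33; μ^(3)=19; μ^(4)=1/3; μ^(5)=-9; μ^(6)=-51

((0, 0, 0, 0, 1); (0, 0, 1, 0, 0); (0, 3, 0, 0, 0); (0, 1, 1, 1, 0); (4, 0, 0, 0, 0); (0, 0, 0, 2, 0))


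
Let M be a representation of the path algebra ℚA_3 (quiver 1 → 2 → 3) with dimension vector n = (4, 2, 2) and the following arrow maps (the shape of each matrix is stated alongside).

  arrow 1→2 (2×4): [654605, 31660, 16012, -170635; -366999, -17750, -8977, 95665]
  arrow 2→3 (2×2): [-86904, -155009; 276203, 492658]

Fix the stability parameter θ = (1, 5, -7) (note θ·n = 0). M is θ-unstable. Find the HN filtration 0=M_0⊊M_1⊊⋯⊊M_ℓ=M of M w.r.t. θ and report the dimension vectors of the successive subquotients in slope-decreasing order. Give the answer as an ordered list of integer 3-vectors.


Via rank(M_{q-1}∘⋯∘M_p): M ≅ I[1,1]^2, I[1,3]^2.
μ_θ-semistable layers: μ^(1)=1; μ^(2)=-1/3

((2, 0, 0); (2, 2, 2))


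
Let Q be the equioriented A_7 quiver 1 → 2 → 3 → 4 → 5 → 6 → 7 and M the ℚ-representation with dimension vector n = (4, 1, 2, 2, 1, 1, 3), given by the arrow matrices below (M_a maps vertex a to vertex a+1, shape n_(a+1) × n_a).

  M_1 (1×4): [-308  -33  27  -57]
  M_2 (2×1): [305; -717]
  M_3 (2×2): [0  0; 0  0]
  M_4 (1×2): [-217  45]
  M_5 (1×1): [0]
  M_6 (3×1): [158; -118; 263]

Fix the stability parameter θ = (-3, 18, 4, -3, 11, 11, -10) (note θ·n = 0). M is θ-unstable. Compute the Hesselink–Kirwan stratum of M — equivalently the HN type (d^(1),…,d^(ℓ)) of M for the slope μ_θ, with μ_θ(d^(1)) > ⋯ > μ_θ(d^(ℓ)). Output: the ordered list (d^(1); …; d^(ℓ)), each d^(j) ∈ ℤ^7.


Barcode: M ≅ I[1,1]^3, I[1,3], I[3,3], I[4,4], I[4,5], I[6,7], I[7,7]^2. HN layers by μ_θ (5 steps, strictly decreasing):
  μ^(1)=11; μ^(2)=4; μ^(3)=1/2; μ^(4)=-3; μ^(5)=-10

((0, 1, 1, 0, 1, 0, 0); (0, 0, 1, 0, 0, 0, 0); (0, 0, 0, 0, 0, 1, 1); (4, 0, 0, 2, 0, 0, 0); (0, 0, 0, 0, 0, 0, 2))


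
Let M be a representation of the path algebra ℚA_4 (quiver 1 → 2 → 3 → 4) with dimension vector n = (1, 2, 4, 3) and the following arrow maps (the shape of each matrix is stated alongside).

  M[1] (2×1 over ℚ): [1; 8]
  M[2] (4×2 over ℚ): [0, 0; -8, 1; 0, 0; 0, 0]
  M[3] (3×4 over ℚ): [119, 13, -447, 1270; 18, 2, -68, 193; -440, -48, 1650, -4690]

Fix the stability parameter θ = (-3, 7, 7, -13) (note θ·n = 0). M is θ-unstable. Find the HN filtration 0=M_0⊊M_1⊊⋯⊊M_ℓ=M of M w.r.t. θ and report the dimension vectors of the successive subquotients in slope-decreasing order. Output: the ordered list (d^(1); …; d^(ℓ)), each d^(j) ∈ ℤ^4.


Barcode: M ≅ I[1,2], I[2,4], I[3,3], I[3,4]^2. HN layers by μ_θ (3 steps, strictly decreasing):
  μ^(1)=7; μ^(2)=1/3; μ^(3)=-3

((0, 1, 1, 0); (0, 1, 1, 1); (1, 0, 2, 2))


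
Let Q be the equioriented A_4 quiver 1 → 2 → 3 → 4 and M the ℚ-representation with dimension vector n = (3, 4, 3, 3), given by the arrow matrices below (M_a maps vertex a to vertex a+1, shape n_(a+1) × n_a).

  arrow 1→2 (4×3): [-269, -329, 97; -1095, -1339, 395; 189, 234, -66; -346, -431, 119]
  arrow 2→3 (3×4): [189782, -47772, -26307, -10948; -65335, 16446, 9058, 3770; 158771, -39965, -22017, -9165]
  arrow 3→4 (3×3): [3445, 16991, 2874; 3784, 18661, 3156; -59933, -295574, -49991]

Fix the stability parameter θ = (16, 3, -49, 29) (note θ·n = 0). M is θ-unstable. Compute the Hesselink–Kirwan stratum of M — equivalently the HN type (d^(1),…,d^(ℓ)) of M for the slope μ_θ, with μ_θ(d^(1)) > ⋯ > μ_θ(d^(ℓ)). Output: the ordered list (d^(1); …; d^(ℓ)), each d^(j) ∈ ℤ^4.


Interval decomposition of M: I[1,2], I[1,4]^2, I[2,4].
HN type (ℓ=4): μ^(1)=29; μ^(2)=19/2; μ^(3)=-10; μ^(4)=-23

((0, 0, 0, 3); (1, 1, 0, 0); (2, 2, 2, 0); (0, 1, 1, 0))


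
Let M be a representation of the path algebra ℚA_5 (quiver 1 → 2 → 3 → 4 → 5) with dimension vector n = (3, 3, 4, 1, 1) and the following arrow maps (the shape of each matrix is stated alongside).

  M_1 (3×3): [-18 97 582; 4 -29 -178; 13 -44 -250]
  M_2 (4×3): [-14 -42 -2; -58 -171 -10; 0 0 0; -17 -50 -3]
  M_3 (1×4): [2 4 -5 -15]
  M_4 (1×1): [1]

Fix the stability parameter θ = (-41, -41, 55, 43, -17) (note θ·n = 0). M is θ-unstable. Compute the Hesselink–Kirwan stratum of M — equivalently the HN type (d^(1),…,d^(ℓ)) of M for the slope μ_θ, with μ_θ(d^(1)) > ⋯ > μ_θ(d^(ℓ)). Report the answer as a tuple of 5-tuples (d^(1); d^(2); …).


Interval decomposition of M: I[1,1], I[1,3], I[1,5], I[2,2], I[3,3]^2.
HN type (ℓ=3): μ^(1)=55; μ^(2)=27; μ^(3)=-41

((0, 0, 3, 0, 0); (0, 0, 1, 1, 1); (3, 3, 0, 0, 0))


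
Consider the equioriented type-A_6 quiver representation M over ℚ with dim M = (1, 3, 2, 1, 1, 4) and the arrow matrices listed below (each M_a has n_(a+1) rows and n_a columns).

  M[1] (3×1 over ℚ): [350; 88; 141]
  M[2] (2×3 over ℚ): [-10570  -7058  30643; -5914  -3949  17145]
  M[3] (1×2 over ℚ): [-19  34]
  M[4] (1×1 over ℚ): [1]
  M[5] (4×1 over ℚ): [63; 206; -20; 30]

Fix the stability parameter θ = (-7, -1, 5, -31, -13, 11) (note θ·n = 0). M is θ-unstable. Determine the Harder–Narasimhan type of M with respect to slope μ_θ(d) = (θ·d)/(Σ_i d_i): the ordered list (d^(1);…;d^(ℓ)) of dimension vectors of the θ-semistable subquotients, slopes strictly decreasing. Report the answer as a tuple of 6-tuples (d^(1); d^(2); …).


Interval decomposition of M: I[1,6], I[2,2], I[2,3], I[6,6]^3.
HN type (ℓ=4): μ^(1)=11; μ^(2)=5; μ^(3)=-1; μ^(4)=-47/5

((0, 0, 0, 0, 0, 4); (0, 0, 1, 0, 0, 0); (0, 2, 0, 0, 0, 0); (1, 1, 1, 1, 1, 0))


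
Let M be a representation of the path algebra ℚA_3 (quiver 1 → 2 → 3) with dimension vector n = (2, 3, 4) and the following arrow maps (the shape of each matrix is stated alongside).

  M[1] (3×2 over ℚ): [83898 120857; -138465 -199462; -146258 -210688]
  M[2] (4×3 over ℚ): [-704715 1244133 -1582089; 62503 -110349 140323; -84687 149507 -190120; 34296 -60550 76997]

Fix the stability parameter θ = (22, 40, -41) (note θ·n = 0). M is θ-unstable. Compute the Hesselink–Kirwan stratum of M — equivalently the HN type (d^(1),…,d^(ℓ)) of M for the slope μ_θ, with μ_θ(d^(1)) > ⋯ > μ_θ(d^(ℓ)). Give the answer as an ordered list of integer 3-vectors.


Barcode: M ≅ I[1,2], I[1,3], I[2,3], I[3,3]^2. HN layers by μ_θ (5 steps, strictly decreasing):
  μ^(1)=40; μ^(2)=22; μ^(3)=7; μ^(4)=-1/2; μ^(5)=-41

((0, 1, 0); (1, 0, 0); (1, 1, 1); (0, 1, 1); (0, 0, 2))
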